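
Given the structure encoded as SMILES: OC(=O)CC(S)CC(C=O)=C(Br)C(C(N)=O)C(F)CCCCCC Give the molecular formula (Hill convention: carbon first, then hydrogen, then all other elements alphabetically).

Walk through each heavy atom and fill implicit hydrogens from standard valence (C 4, N 3, O 2, S 2, halogen 1):
  atom 1: O, bond orders sum to 1 (valence 2) → 1 H
  atom 2: C, bond orders sum to 4 (valence 4) → 0 H
  atom 3: O, bond orders sum to 2 (valence 2) → 0 H
  atom 4: C, bond orders sum to 2 (valence 4) → 2 H
  atom 5: C, bond orders sum to 3 (valence 4) → 1 H
  atom 6: S, bond orders sum to 1 (valence 2) → 1 H
  atom 7: C, bond orders sum to 2 (valence 4) → 2 H
  atom 8: C, bond orders sum to 4 (valence 4) → 0 H
  atom 9: C, bond orders sum to 3 (valence 4) → 1 H
  atom 10: O, bond orders sum to 2 (valence 2) → 0 H
  atom 11: C, bond orders sum to 4 (valence 4) → 0 H
  atom 12: Br (halogen, monovalent) → 0 H
  atom 13: C, bond orders sum to 3 (valence 4) → 1 H
  atom 14: C, bond orders sum to 4 (valence 4) → 0 H
  atom 15: N, bond orders sum to 1 (valence 3) → 2 H
  atom 16: O, bond orders sum to 2 (valence 2) → 0 H
  atom 17: C, bond orders sum to 3 (valence 4) → 1 H
  atom 18: F (halogen, monovalent) → 0 H
  atom 19: C, bond orders sum to 2 (valence 4) → 2 H
  atom 20: C, bond orders sum to 2 (valence 4) → 2 H
  atom 21: C, bond orders sum to 2 (valence 4) → 2 H
  atom 22: C, bond orders sum to 2 (valence 4) → 2 H
  atom 23: C, bond orders sum to 2 (valence 4) → 2 H
  atom 24: C, bond orders sum to 1 (valence 4) → 3 H
Totals → C:16, H:25, Br:1, F:1, N:1, O:4, S:1.

C16H25BrFNO4S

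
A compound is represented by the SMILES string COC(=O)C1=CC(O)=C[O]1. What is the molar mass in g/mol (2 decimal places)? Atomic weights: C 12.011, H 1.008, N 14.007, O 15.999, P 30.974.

First, the molecular formula is C6H6O4 (counting implicit H from valence).
  C: 6 × 12.011 = 72.066
  H: 6 × 1.008 = 6.048
  O: 4 × 15.999 = 63.996
Sum: 6×12.011 + 6×1.008 + 4×15.999 = 142.110 → 142.11 g/mol.

142.11 g/mol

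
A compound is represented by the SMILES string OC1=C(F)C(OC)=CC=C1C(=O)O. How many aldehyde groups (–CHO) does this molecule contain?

0

Scan the SMILES for the aldehyde motif — none present.
Groups that are present: 1 carboxylic acid, 1 ether, 1 hydroxyl.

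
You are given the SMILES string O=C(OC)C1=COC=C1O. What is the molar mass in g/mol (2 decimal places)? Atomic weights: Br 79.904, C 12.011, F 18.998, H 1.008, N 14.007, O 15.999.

First, the molecular formula is C6H6O4 (counting implicit H from valence).
  C: 6 × 12.011 = 72.066
  H: 6 × 1.008 = 6.048
  O: 4 × 15.999 = 63.996
Sum: 6×12.011 + 6×1.008 + 4×15.999 = 142.110 → 142.11 g/mol.

142.11 g/mol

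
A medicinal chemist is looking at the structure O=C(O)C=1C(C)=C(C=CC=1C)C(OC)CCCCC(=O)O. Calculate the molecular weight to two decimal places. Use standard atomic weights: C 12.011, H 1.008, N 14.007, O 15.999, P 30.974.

First, the molecular formula is C16H22O5 (counting implicit H from valence).
  C: 16 × 12.011 = 192.176
  H: 22 × 1.008 = 22.176
  O: 5 × 15.999 = 79.995
Sum: 16×12.011 + 22×1.008 + 5×15.999 = 294.347 → 294.35 g/mol.

294.35 g/mol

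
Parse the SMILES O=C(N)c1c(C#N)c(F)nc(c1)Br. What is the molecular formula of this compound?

Walk through each heavy atom and fill implicit hydrogens from standard valence (C 4, N 3, O 2, S 2, halogen 1); for lowercase aromatic atoms, an aromatic c carries 1 H when it has two neighbours and 0 H with three, and aromatic n carries 0 H:
  atom 1: O, bond orders sum to 2 (valence 2) → 0 H
  atom 2: C, bond orders sum to 4 (valence 4) → 0 H
  atom 3: N, bond orders sum to 1 (valence 3) → 2 H
  atom 4: aromatic c, 3 neighbours → 0 H
  atom 5: aromatic c, 3 neighbours → 0 H
  atom 6: C, bond orders sum to 4 (valence 4) → 0 H
  atom 7: N, bond orders sum to 3 (valence 3) → 0 H
  atom 8: aromatic c, 3 neighbours → 0 H
  atom 9: F (halogen, monovalent) → 0 H
  atom 10: aromatic n, 2 neighbours → 0 H
  atom 11: aromatic c, 3 neighbours → 0 H
  atom 12: aromatic c, 2 neighbours → 1 H
  atom 13: Br (halogen, monovalent) → 0 H
Totals → C:7, H:3, Br:1, F:1, N:3, O:1.
In Hill order: C7H3BrFN3O.

C7H3BrFN3O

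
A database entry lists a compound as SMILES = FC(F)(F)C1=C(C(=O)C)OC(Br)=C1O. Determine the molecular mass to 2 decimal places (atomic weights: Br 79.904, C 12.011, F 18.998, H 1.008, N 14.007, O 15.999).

273.00 g/mol

First, the molecular formula is C7H4BrF3O3 (counting implicit H from valence).
  Br: 1 × 79.904 = 79.904
  C: 7 × 12.011 = 84.077
  F: 3 × 18.998 = 56.994
  H: 4 × 1.008 = 4.032
  O: 3 × 15.999 = 47.997
Sum: 1×79.904 + 7×12.011 + 3×18.998 + 4×1.008 + 3×15.999 = 273.004 → 273.00 g/mol.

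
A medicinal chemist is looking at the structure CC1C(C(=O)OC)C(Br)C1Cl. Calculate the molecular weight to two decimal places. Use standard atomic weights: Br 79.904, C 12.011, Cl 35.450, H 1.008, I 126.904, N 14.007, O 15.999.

First, the molecular formula is C7H10BrClO2 (counting implicit H from valence).
  Br: 1 × 79.904 = 79.904
  C: 7 × 12.011 = 84.077
  Cl: 1 × 35.450 = 35.450
  H: 10 × 1.008 = 10.080
  O: 2 × 15.999 = 31.998
Sum: 1×79.904 + 7×12.011 + 1×35.450 + 10×1.008 + 2×15.999 = 241.509 → 241.51 g/mol.

241.51 g/mol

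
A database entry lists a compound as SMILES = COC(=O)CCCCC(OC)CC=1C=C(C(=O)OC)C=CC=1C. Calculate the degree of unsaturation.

Molecular formula: C18H26O5.
DoU = (2C + 2 + N − H − X) / 2, where X is the halogen count and O/S are ignored.
    = (2·18 + 2 + 0 − 26 − 0) / 2 = 12 / 2 = 6.

6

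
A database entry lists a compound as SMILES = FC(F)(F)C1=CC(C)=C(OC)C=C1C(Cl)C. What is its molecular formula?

C11H12ClF3O

Walk through each heavy atom and fill implicit hydrogens from standard valence (C 4, N 3, O 2, S 2, halogen 1):
  atom 1: F (halogen, monovalent) → 0 H
  atom 2: C, bond orders sum to 4 (valence 4) → 0 H
  atom 3: F (halogen, monovalent) → 0 H
  atom 4: F (halogen, monovalent) → 0 H
  atom 5: C, bond orders sum to 4 (valence 4) → 0 H
  atom 6: C, bond orders sum to 3 (valence 4) → 1 H
  atom 7: C, bond orders sum to 4 (valence 4) → 0 H
  atom 8: C, bond orders sum to 1 (valence 4) → 3 H
  atom 9: C, bond orders sum to 4 (valence 4) → 0 H
  atom 10: O, bond orders sum to 2 (valence 2) → 0 H
  atom 11: C, bond orders sum to 1 (valence 4) → 3 H
  atom 12: C, bond orders sum to 3 (valence 4) → 1 H
  atom 13: C, bond orders sum to 4 (valence 4) → 0 H
  atom 14: C, bond orders sum to 3 (valence 4) → 1 H
  atom 15: Cl (halogen, monovalent) → 0 H
  atom 16: C, bond orders sum to 1 (valence 4) → 3 H
Totals → C:11, H:12, Cl:1, F:3, O:1.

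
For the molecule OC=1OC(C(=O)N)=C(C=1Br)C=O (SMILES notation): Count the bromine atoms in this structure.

Scan the SMILES for Br atoms (remember two-letter symbols like Cl and Br are single atoms).
Bromine count: 1.

1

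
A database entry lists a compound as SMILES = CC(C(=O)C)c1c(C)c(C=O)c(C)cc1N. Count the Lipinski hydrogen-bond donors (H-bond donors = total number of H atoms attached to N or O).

Donors: find every N or O and count the H atoms it carries.
  atom 4 (O): bond orders sum to 2 → 0 H
  atom 11 (O): bond orders sum to 2 → 0 H
  atom 16 (N): bond orders sum to 1 → 2 H
Lipinski HBD = 2.

2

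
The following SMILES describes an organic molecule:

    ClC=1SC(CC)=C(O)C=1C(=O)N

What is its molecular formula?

C7H8ClNO2S

Walk through each heavy atom and fill implicit hydrogens from standard valence (C 4, N 3, O 2, S 2, halogen 1):
  atom 1: Cl (halogen, monovalent) → 0 H
  atom 2: C, bond orders sum to 4 (valence 4) → 0 H
  atom 3: S, bond orders sum to 2 (valence 2) → 0 H
  atom 4: C, bond orders sum to 4 (valence 4) → 0 H
  atom 5: C, bond orders sum to 2 (valence 4) → 2 H
  atom 6: C, bond orders sum to 1 (valence 4) → 3 H
  atom 7: C, bond orders sum to 4 (valence 4) → 0 H
  atom 8: O, bond orders sum to 1 (valence 2) → 1 H
  atom 9: C, bond orders sum to 4 (valence 4) → 0 H
  atom 10: C, bond orders sum to 4 (valence 4) → 0 H
  atom 11: O, bond orders sum to 2 (valence 2) → 0 H
  atom 12: N, bond orders sum to 1 (valence 3) → 2 H
Totals → C:7, H:8, Cl:1, N:1, O:2, S:1.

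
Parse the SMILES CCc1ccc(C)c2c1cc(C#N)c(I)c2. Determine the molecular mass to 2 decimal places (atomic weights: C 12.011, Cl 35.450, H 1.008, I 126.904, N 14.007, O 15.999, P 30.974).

321.16 g/mol

First, the molecular formula is C14H12IN (counting implicit H from valence).
  C: 14 × 12.011 = 168.154
  H: 12 × 1.008 = 12.096
  I: 1 × 126.904 = 126.904
  N: 1 × 14.007 = 14.007
Sum: 14×12.011 + 12×1.008 + 1×126.904 + 1×14.007 = 321.161 → 321.16 g/mol.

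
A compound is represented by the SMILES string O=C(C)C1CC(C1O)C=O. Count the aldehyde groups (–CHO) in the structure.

1

The aldehyde motif appears at heavy-atom position 9 in the SMILES.
Other groups present: 1 hydroxyl, 1 ketone.
Aldehyde count: 1.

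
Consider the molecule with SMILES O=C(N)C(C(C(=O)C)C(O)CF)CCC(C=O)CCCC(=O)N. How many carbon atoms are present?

15

Count every carbon token in the SMILES (each C, including those in ring-closure positions and inside branches).
Carbon count: 15.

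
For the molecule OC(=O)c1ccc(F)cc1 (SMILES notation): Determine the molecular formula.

Walk through each heavy atom and fill implicit hydrogens from standard valence (C 4, N 3, O 2, S 2, halogen 1); for lowercase aromatic atoms, an aromatic c carries 1 H when it has two neighbours and 0 H with three, and aromatic n carries 0 H:
  atom 1: O, bond orders sum to 1 (valence 2) → 1 H
  atom 2: C, bond orders sum to 4 (valence 4) → 0 H
  atom 3: O, bond orders sum to 2 (valence 2) → 0 H
  atom 4: aromatic c, 3 neighbours → 0 H
  atom 5: aromatic c, 2 neighbours → 1 H
  atom 6: aromatic c, 2 neighbours → 1 H
  atom 7: aromatic c, 3 neighbours → 0 H
  atom 8: F (halogen, monovalent) → 0 H
  atom 9: aromatic c, 2 neighbours → 1 H
  atom 10: aromatic c, 2 neighbours → 1 H
Totals → C:7, H:5, F:1, O:2.

C7H5FO2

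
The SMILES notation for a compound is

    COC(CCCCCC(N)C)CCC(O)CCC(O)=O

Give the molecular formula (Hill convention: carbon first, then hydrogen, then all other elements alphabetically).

C15H31NO4

Walk through each heavy atom and fill implicit hydrogens from standard valence (C 4, N 3, O 2, S 2, halogen 1):
  atom 1: C, bond orders sum to 1 (valence 4) → 3 H
  atom 2: O, bond orders sum to 2 (valence 2) → 0 H
  atom 3: C, bond orders sum to 3 (valence 4) → 1 H
  atom 4: C, bond orders sum to 2 (valence 4) → 2 H
  atom 5: C, bond orders sum to 2 (valence 4) → 2 H
  atom 6: C, bond orders sum to 2 (valence 4) → 2 H
  atom 7: C, bond orders sum to 2 (valence 4) → 2 H
  atom 8: C, bond orders sum to 2 (valence 4) → 2 H
  atom 9: C, bond orders sum to 3 (valence 4) → 1 H
  atom 10: N, bond orders sum to 1 (valence 3) → 2 H
  atom 11: C, bond orders sum to 1 (valence 4) → 3 H
  atom 12: C, bond orders sum to 2 (valence 4) → 2 H
  atom 13: C, bond orders sum to 2 (valence 4) → 2 H
  atom 14: C, bond orders sum to 3 (valence 4) → 1 H
  atom 15: O, bond orders sum to 1 (valence 2) → 1 H
  atom 16: C, bond orders sum to 2 (valence 4) → 2 H
  atom 17: C, bond orders sum to 2 (valence 4) → 2 H
  atom 18: C, bond orders sum to 4 (valence 4) → 0 H
  atom 19: O, bond orders sum to 1 (valence 2) → 1 H
  atom 20: O, bond orders sum to 2 (valence 2) → 0 H
Totals → C:15, H:31, N:1, O:4.
In Hill order: C15H31NO4.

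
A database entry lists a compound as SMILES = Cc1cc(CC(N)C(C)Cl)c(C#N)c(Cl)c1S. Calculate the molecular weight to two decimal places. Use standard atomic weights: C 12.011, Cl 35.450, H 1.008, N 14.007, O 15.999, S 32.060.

289.22 g/mol

First, the molecular formula is C12H14Cl2N2S (counting implicit H from valence).
  C: 12 × 12.011 = 144.132
  Cl: 2 × 35.450 = 70.900
  H: 14 × 1.008 = 14.112
  N: 2 × 14.007 = 28.014
  S: 1 × 32.060 = 32.060
Sum: 12×12.011 + 2×35.450 + 14×1.008 + 2×14.007 + 1×32.060 = 289.218 → 289.22 g/mol.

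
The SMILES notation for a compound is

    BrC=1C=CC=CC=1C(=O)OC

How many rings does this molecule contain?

1

In SMILES, each pair of matching ring-closure digits denotes one ring-closing bond; the number of such bonds equals the number of independent rings.
Ring-closure bonds here: 1.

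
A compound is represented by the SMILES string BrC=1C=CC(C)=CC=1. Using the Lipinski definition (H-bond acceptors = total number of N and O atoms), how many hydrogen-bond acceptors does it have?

N atoms: 0; O atoms: 0.
Lipinski HBA = 0 + 0 = 0.

0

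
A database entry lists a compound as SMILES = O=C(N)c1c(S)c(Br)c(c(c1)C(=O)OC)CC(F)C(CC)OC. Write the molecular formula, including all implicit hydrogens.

C15H19BrFNO4S

Walk through each heavy atom and fill implicit hydrogens from standard valence (C 4, N 3, O 2, S 2, halogen 1); for lowercase aromatic atoms, an aromatic c carries 1 H when it has two neighbours and 0 H with three, and aromatic n carries 0 H:
  atom 1: O, bond orders sum to 2 (valence 2) → 0 H
  atom 2: C, bond orders sum to 4 (valence 4) → 0 H
  atom 3: N, bond orders sum to 1 (valence 3) → 2 H
  atom 4: aromatic c, 3 neighbours → 0 H
  atom 5: aromatic c, 3 neighbours → 0 H
  atom 6: S, bond orders sum to 1 (valence 2) → 1 H
  atom 7: aromatic c, 3 neighbours → 0 H
  atom 8: Br (halogen, monovalent) → 0 H
  atom 9: aromatic c, 3 neighbours → 0 H
  atom 10: aromatic c, 3 neighbours → 0 H
  atom 11: aromatic c, 2 neighbours → 1 H
  atom 12: C, bond orders sum to 4 (valence 4) → 0 H
  atom 13: O, bond orders sum to 2 (valence 2) → 0 H
  atom 14: O, bond orders sum to 2 (valence 2) → 0 H
  atom 15: C, bond orders sum to 1 (valence 4) → 3 H
  atom 16: C, bond orders sum to 2 (valence 4) → 2 H
  atom 17: C, bond orders sum to 3 (valence 4) → 1 H
  atom 18: F (halogen, monovalent) → 0 H
  atom 19: C, bond orders sum to 3 (valence 4) → 1 H
  atom 20: C, bond orders sum to 2 (valence 4) → 2 H
  atom 21: C, bond orders sum to 1 (valence 4) → 3 H
  atom 22: O, bond orders sum to 2 (valence 2) → 0 H
  atom 23: C, bond orders sum to 1 (valence 4) → 3 H
Totals → C:15, H:19, Br:1, F:1, N:1, O:4, S:1.
In Hill order: C15H19BrFNO4S.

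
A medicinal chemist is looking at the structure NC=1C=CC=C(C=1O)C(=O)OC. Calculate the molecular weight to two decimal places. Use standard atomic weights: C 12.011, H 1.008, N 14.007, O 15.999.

167.16 g/mol

First, the molecular formula is C8H9NO3 (counting implicit H from valence).
  C: 8 × 12.011 = 96.088
  H: 9 × 1.008 = 9.072
  N: 1 × 14.007 = 14.007
  O: 3 × 15.999 = 47.997
Sum: 8×12.011 + 9×1.008 + 1×14.007 + 3×15.999 = 167.164 → 167.16 g/mol.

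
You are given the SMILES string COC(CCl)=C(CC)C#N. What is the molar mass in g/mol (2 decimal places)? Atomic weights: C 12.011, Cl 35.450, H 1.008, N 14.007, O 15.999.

159.61 g/mol

First, the molecular formula is C7H10ClNO (counting implicit H from valence).
  C: 7 × 12.011 = 84.077
  Cl: 1 × 35.450 = 35.450
  H: 10 × 1.008 = 10.080
  N: 1 × 14.007 = 14.007
  O: 1 × 15.999 = 15.999
Sum: 7×12.011 + 1×35.450 + 10×1.008 + 1×14.007 + 1×15.999 = 159.613 → 159.61 g/mol.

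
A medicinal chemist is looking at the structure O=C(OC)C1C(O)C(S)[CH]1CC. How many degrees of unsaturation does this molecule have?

Degree of unsaturation = (number of rings) + (number of π bonds).
Ring closures in the SMILES: 1.
π bonds: 1 double bond (each 1 DoU) → 1 DoU from unsaturation.
Total DoU = 1 + 1 = 2.

2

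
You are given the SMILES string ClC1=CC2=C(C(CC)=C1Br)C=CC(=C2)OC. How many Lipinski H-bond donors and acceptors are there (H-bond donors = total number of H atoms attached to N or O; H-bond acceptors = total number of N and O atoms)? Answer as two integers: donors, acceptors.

0, 1

Donors: find every N or O and count the H atoms it carries.
  atom 15 (O): bond orders sum to 2 → 0 H
Lipinski HBD = 0.
Acceptors: N atoms = 0, O atoms = 1 → HBA = 1.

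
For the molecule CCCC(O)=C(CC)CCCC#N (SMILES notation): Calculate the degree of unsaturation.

Degree of unsaturation = (number of rings) + (number of π bonds).
Ring closures in the SMILES: 0.
π bonds: 1 double bond (each 1 DoU), 1 triple bond (each 2 DoU) → 3 DoU from unsaturation.
Total DoU = 0 + 3 = 3.

3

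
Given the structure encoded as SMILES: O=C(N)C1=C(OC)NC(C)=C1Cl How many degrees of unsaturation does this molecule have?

4

Degree of unsaturation = (number of rings) + (number of π bonds).
Ring closures in the SMILES: 1.
π bonds: 3 double bonds (each 1 DoU) → 3 DoU from unsaturation.
Total DoU = 1 + 3 = 4.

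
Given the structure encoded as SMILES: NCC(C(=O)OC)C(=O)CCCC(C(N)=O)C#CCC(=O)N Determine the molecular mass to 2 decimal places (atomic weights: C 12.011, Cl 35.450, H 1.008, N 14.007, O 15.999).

311.34 g/mol

First, the molecular formula is C14H21N3O5 (counting implicit H from valence).
  C: 14 × 12.011 = 168.154
  H: 21 × 1.008 = 21.168
  N: 3 × 14.007 = 42.021
  O: 5 × 15.999 = 79.995
Sum: 14×12.011 + 21×1.008 + 3×14.007 + 5×15.999 = 311.338 → 311.34 g/mol.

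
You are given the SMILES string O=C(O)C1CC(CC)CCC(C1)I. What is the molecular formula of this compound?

C10H17IO2

Walk through each heavy atom and fill implicit hydrogens from standard valence (C 4, N 3, O 2, S 2, halogen 1):
  atom 1: O, bond orders sum to 2 (valence 2) → 0 H
  atom 2: C, bond orders sum to 4 (valence 4) → 0 H
  atom 3: O, bond orders sum to 1 (valence 2) → 1 H
  atom 4: C, bond orders sum to 3 (valence 4) → 1 H
  atom 5: C, bond orders sum to 2 (valence 4) → 2 H
  atom 6: C, bond orders sum to 3 (valence 4) → 1 H
  atom 7: C, bond orders sum to 2 (valence 4) → 2 H
  atom 8: C, bond orders sum to 1 (valence 4) → 3 H
  atom 9: C, bond orders sum to 2 (valence 4) → 2 H
  atom 10: C, bond orders sum to 2 (valence 4) → 2 H
  atom 11: C, bond orders sum to 3 (valence 4) → 1 H
  atom 12: C, bond orders sum to 2 (valence 4) → 2 H
  atom 13: I (halogen, monovalent) → 0 H
Totals → C:10, H:17, I:1, O:2.
In Hill order: C10H17IO2.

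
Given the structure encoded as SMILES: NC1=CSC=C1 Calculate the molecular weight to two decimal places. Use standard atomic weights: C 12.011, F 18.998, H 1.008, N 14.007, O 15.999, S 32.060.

First, the molecular formula is C4H5NS (counting implicit H from valence).
  C: 4 × 12.011 = 48.044
  H: 5 × 1.008 = 5.040
  N: 1 × 14.007 = 14.007
  S: 1 × 32.060 = 32.060
Sum: 4×12.011 + 5×1.008 + 1×14.007 + 1×32.060 = 99.151 → 99.15 g/mol.

99.15 g/mol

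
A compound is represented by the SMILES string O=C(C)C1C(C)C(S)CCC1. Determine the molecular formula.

C9H16OS

Walk through each heavy atom and fill implicit hydrogens from standard valence (C 4, N 3, O 2, S 2, halogen 1):
  atom 1: O, bond orders sum to 2 (valence 2) → 0 H
  atom 2: C, bond orders sum to 4 (valence 4) → 0 H
  atom 3: C, bond orders sum to 1 (valence 4) → 3 H
  atom 4: C, bond orders sum to 3 (valence 4) → 1 H
  atom 5: C, bond orders sum to 3 (valence 4) → 1 H
  atom 6: C, bond orders sum to 1 (valence 4) → 3 H
  atom 7: C, bond orders sum to 3 (valence 4) → 1 H
  atom 8: S, bond orders sum to 1 (valence 2) → 1 H
  atom 9: C, bond orders sum to 2 (valence 4) → 2 H
  atom 10: C, bond orders sum to 2 (valence 4) → 2 H
  atom 11: C, bond orders sum to 2 (valence 4) → 2 H
Totals → C:9, H:16, O:1, S:1.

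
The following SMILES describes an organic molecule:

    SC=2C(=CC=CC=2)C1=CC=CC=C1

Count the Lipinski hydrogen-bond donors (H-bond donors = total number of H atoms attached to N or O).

0

Donors: find every N or O and count the H atoms it carries.
  (no N or O atoms present)
Lipinski HBD = 0.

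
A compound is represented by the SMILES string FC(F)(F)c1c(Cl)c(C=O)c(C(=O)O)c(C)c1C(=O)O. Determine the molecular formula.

C11H6ClF3O5

Walk through each heavy atom and fill implicit hydrogens from standard valence (C 4, N 3, O 2, S 2, halogen 1); for lowercase aromatic atoms, an aromatic c carries 1 H when it has two neighbours and 0 H with three, and aromatic n carries 0 H:
  atom 1: F (halogen, monovalent) → 0 H
  atom 2: C, bond orders sum to 4 (valence 4) → 0 H
  atom 3: F (halogen, monovalent) → 0 H
  atom 4: F (halogen, monovalent) → 0 H
  atom 5: aromatic c, 3 neighbours → 0 H
  atom 6: aromatic c, 3 neighbours → 0 H
  atom 7: Cl (halogen, monovalent) → 0 H
  atom 8: aromatic c, 3 neighbours → 0 H
  atom 9: C, bond orders sum to 3 (valence 4) → 1 H
  atom 10: O, bond orders sum to 2 (valence 2) → 0 H
  atom 11: aromatic c, 3 neighbours → 0 H
  atom 12: C, bond orders sum to 4 (valence 4) → 0 H
  atom 13: O, bond orders sum to 2 (valence 2) → 0 H
  atom 14: O, bond orders sum to 1 (valence 2) → 1 H
  atom 15: aromatic c, 3 neighbours → 0 H
  atom 16: C, bond orders sum to 1 (valence 4) → 3 H
  atom 17: aromatic c, 3 neighbours → 0 H
  atom 18: C, bond orders sum to 4 (valence 4) → 0 H
  atom 19: O, bond orders sum to 2 (valence 2) → 0 H
  atom 20: O, bond orders sum to 1 (valence 2) → 1 H
Totals → C:11, H:6, Cl:1, F:3, O:5.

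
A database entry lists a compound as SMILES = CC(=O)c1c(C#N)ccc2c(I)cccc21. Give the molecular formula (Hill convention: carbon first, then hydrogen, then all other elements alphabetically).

Walk through each heavy atom and fill implicit hydrogens from standard valence (C 4, N 3, O 2, S 2, halogen 1); for lowercase aromatic atoms, an aromatic c carries 1 H when it has two neighbours and 0 H with three, and aromatic n carries 0 H:
  atom 1: C, bond orders sum to 1 (valence 4) → 3 H
  atom 2: C, bond orders sum to 4 (valence 4) → 0 H
  atom 3: O, bond orders sum to 2 (valence 2) → 0 H
  atom 4: aromatic c, 3 neighbours → 0 H
  atom 5: aromatic c, 3 neighbours → 0 H
  atom 6: C, bond orders sum to 4 (valence 4) → 0 H
  atom 7: N, bond orders sum to 3 (valence 3) → 0 H
  atom 8: aromatic c, 2 neighbours → 1 H
  atom 9: aromatic c, 2 neighbours → 1 H
  atom 10: aromatic c, 3 neighbours → 0 H
  atom 11: aromatic c, 3 neighbours → 0 H
  atom 12: I (halogen, monovalent) → 0 H
  atom 13: aromatic c, 2 neighbours → 1 H
  atom 14: aromatic c, 2 neighbours → 1 H
  atom 15: aromatic c, 2 neighbours → 1 H
  atom 16: aromatic c, 3 neighbours → 0 H
Totals → C:13, H:8, I:1, N:1, O:1.
In Hill order: C13H8INO.

C13H8INO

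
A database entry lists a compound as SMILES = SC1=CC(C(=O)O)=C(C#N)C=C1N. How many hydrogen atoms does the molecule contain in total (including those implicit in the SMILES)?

6

Walk through each heavy atom and fill implicit hydrogens from standard valence (C 4, N 3, O 2, S 2, halogen 1):
  atom 1: S, bond orders sum to 1 (valence 2) → 1 H
  atom 2: C, bond orders sum to 4 (valence 4) → 0 H
  atom 3: C, bond orders sum to 3 (valence 4) → 1 H
  atom 4: C, bond orders sum to 4 (valence 4) → 0 H
  atom 5: C, bond orders sum to 4 (valence 4) → 0 H
  atom 6: O, bond orders sum to 2 (valence 2) → 0 H
  atom 7: O, bond orders sum to 1 (valence 2) → 1 H
  atom 8: C, bond orders sum to 4 (valence 4) → 0 H
  atom 9: C, bond orders sum to 4 (valence 4) → 0 H
  atom 10: N, bond orders sum to 3 (valence 3) → 0 H
  atom 11: C, bond orders sum to 3 (valence 4) → 1 H
  atom 12: C, bond orders sum to 4 (valence 4) → 0 H
  atom 13: N, bond orders sum to 1 (valence 3) → 2 H
Total hydrogens: 6.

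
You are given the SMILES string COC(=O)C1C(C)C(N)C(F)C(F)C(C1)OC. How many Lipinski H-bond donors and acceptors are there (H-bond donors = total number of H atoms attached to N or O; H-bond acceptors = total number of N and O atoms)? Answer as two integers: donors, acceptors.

2, 4

Donors: find every N or O and count the H atoms it carries.
  atom 2 (O): bond orders sum to 2 → 0 H
  atom 4 (O): bond orders sum to 2 → 0 H
  atom 9 (N): bond orders sum to 1 → 2 H
  atom 16 (O): bond orders sum to 2 → 0 H
Lipinski HBD = 2.
Acceptors: N atoms = 1, O atoms = 3 → HBA = 4.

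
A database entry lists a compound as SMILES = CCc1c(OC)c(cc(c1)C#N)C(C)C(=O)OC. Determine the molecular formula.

C14H17NO3

Walk through each heavy atom and fill implicit hydrogens from standard valence (C 4, N 3, O 2, S 2, halogen 1); for lowercase aromatic atoms, an aromatic c carries 1 H when it has two neighbours and 0 H with three, and aromatic n carries 0 H:
  atom 1: C, bond orders sum to 1 (valence 4) → 3 H
  atom 2: C, bond orders sum to 2 (valence 4) → 2 H
  atom 3: aromatic c, 3 neighbours → 0 H
  atom 4: aromatic c, 3 neighbours → 0 H
  atom 5: O, bond orders sum to 2 (valence 2) → 0 H
  atom 6: C, bond orders sum to 1 (valence 4) → 3 H
  atom 7: aromatic c, 3 neighbours → 0 H
  atom 8: aromatic c, 2 neighbours → 1 H
  atom 9: aromatic c, 3 neighbours → 0 H
  atom 10: aromatic c, 2 neighbours → 1 H
  atom 11: C, bond orders sum to 4 (valence 4) → 0 H
  atom 12: N, bond orders sum to 3 (valence 3) → 0 H
  atom 13: C, bond orders sum to 3 (valence 4) → 1 H
  atom 14: C, bond orders sum to 1 (valence 4) → 3 H
  atom 15: C, bond orders sum to 4 (valence 4) → 0 H
  atom 16: O, bond orders sum to 2 (valence 2) → 0 H
  atom 17: O, bond orders sum to 2 (valence 2) → 0 H
  atom 18: C, bond orders sum to 1 (valence 4) → 3 H
Totals → C:14, H:17, N:1, O:3.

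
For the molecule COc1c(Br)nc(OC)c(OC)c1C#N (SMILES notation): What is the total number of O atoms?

Scan the SMILES for O atoms (remember two-letter symbols like Cl and Br are single atoms).
Oxygen count: 3.

3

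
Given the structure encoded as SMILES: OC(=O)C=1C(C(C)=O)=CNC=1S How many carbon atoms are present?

Count every carbon token in the SMILES (each C, including those in ring-closure positions and inside branches).
Carbon count: 7.

7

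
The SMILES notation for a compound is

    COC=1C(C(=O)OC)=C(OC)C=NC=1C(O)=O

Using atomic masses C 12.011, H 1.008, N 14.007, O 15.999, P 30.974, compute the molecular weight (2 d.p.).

241.20 g/mol

First, the molecular formula is C10H11NO6 (counting implicit H from valence).
  C: 10 × 12.011 = 120.110
  H: 11 × 1.008 = 11.088
  N: 1 × 14.007 = 14.007
  O: 6 × 15.999 = 95.994
Sum: 10×12.011 + 11×1.008 + 1×14.007 + 6×15.999 = 241.199 → 241.20 g/mol.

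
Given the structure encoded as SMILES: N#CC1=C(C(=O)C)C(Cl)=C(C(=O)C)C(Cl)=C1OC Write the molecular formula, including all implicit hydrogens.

Walk through each heavy atom and fill implicit hydrogens from standard valence (C 4, N 3, O 2, S 2, halogen 1):
  atom 1: N, bond orders sum to 3 (valence 3) → 0 H
  atom 2: C, bond orders sum to 4 (valence 4) → 0 H
  atom 3: C, bond orders sum to 4 (valence 4) → 0 H
  atom 4: C, bond orders sum to 4 (valence 4) → 0 H
  atom 5: C, bond orders sum to 4 (valence 4) → 0 H
  atom 6: O, bond orders sum to 2 (valence 2) → 0 H
  atom 7: C, bond orders sum to 1 (valence 4) → 3 H
  atom 8: C, bond orders sum to 4 (valence 4) → 0 H
  atom 9: Cl (halogen, monovalent) → 0 H
  atom 10: C, bond orders sum to 4 (valence 4) → 0 H
  atom 11: C, bond orders sum to 4 (valence 4) → 0 H
  atom 12: O, bond orders sum to 2 (valence 2) → 0 H
  atom 13: C, bond orders sum to 1 (valence 4) → 3 H
  atom 14: C, bond orders sum to 4 (valence 4) → 0 H
  atom 15: Cl (halogen, monovalent) → 0 H
  atom 16: C, bond orders sum to 4 (valence 4) → 0 H
  atom 17: O, bond orders sum to 2 (valence 2) → 0 H
  atom 18: C, bond orders sum to 1 (valence 4) → 3 H
Totals → C:12, H:9, Cl:2, N:1, O:3.

C12H9Cl2NO3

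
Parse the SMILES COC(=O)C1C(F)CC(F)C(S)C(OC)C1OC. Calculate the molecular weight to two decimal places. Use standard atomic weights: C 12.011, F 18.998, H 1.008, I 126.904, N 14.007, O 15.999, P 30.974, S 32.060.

284.32 g/mol

First, the molecular formula is C11H18F2O4S (counting implicit H from valence).
  C: 11 × 12.011 = 132.121
  F: 2 × 18.998 = 37.996
  H: 18 × 1.008 = 18.144
  O: 4 × 15.999 = 63.996
  S: 1 × 32.060 = 32.060
Sum: 11×12.011 + 2×18.998 + 18×1.008 + 4×15.999 + 1×32.060 = 284.317 → 284.32 g/mol.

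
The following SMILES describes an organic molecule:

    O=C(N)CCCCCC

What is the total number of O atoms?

Scan the SMILES for O atoms (remember two-letter symbols like Cl and Br are single atoms).
Oxygen count: 1.

1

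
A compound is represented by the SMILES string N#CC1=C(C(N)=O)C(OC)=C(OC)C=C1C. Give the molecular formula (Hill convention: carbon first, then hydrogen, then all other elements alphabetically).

C11H12N2O3

Walk through each heavy atom and fill implicit hydrogens from standard valence (C 4, N 3, O 2, S 2, halogen 1):
  atom 1: N, bond orders sum to 3 (valence 3) → 0 H
  atom 2: C, bond orders sum to 4 (valence 4) → 0 H
  atom 3: C, bond orders sum to 4 (valence 4) → 0 H
  atom 4: C, bond orders sum to 4 (valence 4) → 0 H
  atom 5: C, bond orders sum to 4 (valence 4) → 0 H
  atom 6: N, bond orders sum to 1 (valence 3) → 2 H
  atom 7: O, bond orders sum to 2 (valence 2) → 0 H
  atom 8: C, bond orders sum to 4 (valence 4) → 0 H
  atom 9: O, bond orders sum to 2 (valence 2) → 0 H
  atom 10: C, bond orders sum to 1 (valence 4) → 3 H
  atom 11: C, bond orders sum to 4 (valence 4) → 0 H
  atom 12: O, bond orders sum to 2 (valence 2) → 0 H
  atom 13: C, bond orders sum to 1 (valence 4) → 3 H
  atom 14: C, bond orders sum to 3 (valence 4) → 1 H
  atom 15: C, bond orders sum to 4 (valence 4) → 0 H
  atom 16: C, bond orders sum to 1 (valence 4) → 3 H
Totals → C:11, H:12, N:2, O:3.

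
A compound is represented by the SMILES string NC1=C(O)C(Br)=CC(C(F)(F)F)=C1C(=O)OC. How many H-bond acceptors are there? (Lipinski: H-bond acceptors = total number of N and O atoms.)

N atoms: 1; O atoms: 3.
Lipinski HBA = 1 + 3 = 4.

4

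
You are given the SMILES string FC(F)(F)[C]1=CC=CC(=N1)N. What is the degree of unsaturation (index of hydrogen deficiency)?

Molecular formula: C6H5F3N2.
DoU = (2C + 2 + N − H − X) / 2, where X is the halogen count and O/S are ignored.
    = (2·6 + 2 + 2 − 5 − 3) / 2 = 8 / 2 = 4.

4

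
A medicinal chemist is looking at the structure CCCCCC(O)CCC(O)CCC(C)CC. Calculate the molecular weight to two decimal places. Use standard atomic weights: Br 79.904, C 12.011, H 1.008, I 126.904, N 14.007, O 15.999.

First, the molecular formula is C15H32O2 (counting implicit H from valence).
  C: 15 × 12.011 = 180.165
  H: 32 × 1.008 = 32.256
  O: 2 × 15.999 = 31.998
Sum: 15×12.011 + 32×1.008 + 2×15.999 = 244.419 → 244.42 g/mol.

244.42 g/mol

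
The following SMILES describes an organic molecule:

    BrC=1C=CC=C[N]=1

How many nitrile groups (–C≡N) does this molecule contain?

Scan the SMILES for the nitrile motif — none present.

0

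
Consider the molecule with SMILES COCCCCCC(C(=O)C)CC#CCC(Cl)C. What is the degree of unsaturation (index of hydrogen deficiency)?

3

Molecular formula: C15H25ClO2.
DoU = (2C + 2 + N − H − X) / 2, where X is the halogen count and O/S are ignored.
    = (2·15 + 2 + 0 − 25 − 1) / 2 = 6 / 2 = 3.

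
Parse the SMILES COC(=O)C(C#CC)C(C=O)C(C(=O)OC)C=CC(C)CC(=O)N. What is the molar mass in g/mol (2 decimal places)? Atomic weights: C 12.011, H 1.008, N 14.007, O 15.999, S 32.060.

337.37 g/mol

First, the molecular formula is C17H23NO6 (counting implicit H from valence).
  C: 17 × 12.011 = 204.187
  H: 23 × 1.008 = 23.184
  N: 1 × 14.007 = 14.007
  O: 6 × 15.999 = 95.994
Sum: 17×12.011 + 23×1.008 + 1×14.007 + 6×15.999 = 337.372 → 337.37 g/mol.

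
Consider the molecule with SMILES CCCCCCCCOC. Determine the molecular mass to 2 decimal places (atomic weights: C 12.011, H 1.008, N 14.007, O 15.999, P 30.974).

144.26 g/mol

First, the molecular formula is C9H20O (counting implicit H from valence).
  C: 9 × 12.011 = 108.099
  H: 20 × 1.008 = 20.160
  O: 1 × 15.999 = 15.999
Sum: 9×12.011 + 20×1.008 + 1×15.999 = 144.258 → 144.26 g/mol.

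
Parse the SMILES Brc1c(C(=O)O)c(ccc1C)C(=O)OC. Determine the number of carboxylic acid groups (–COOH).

The carboxylic acid motif appears at heavy-atom position 4 in the SMILES.
Other groups present: 1 ester.
Carboxylic acid count: 1.

1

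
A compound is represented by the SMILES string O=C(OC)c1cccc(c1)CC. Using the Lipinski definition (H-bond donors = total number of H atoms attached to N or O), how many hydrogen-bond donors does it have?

0

Donors: find every N or O and count the H atoms it carries.
  atom 1 (O): bond orders sum to 2 → 0 H
  atom 3 (O): bond orders sum to 2 → 0 H
Lipinski HBD = 0.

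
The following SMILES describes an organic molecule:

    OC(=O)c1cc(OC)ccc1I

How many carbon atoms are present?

Count every carbon token in the SMILES (each C, including those in ring-closure positions and inside branches).
Carbon count: 8.

8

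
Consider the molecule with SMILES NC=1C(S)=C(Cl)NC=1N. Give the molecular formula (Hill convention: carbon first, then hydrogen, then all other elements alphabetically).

Walk through each heavy atom and fill implicit hydrogens from standard valence (C 4, N 3, O 2, S 2, halogen 1):
  atom 1: N, bond orders sum to 1 (valence 3) → 2 H
  atom 2: C, bond orders sum to 4 (valence 4) → 0 H
  atom 3: C, bond orders sum to 4 (valence 4) → 0 H
  atom 4: S, bond orders sum to 1 (valence 2) → 1 H
  atom 5: C, bond orders sum to 4 (valence 4) → 0 H
  atom 6: Cl (halogen, monovalent) → 0 H
  atom 7: N, bond orders sum to 2 (valence 3) → 1 H
  atom 8: C, bond orders sum to 4 (valence 4) → 0 H
  atom 9: N, bond orders sum to 1 (valence 3) → 2 H
Totals → C:4, H:6, Cl:1, N:3, S:1.

C4H6ClN3S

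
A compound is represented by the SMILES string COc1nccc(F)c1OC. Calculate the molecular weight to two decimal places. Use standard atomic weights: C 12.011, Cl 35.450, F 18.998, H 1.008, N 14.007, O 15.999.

157.14 g/mol

First, the molecular formula is C7H8FNO2 (counting implicit H from valence).
  C: 7 × 12.011 = 84.077
  F: 1 × 18.998 = 18.998
  H: 8 × 1.008 = 8.064
  N: 1 × 14.007 = 14.007
  O: 2 × 15.999 = 31.998
Sum: 7×12.011 + 1×18.998 + 8×1.008 + 1×14.007 + 2×15.999 = 157.144 → 157.14 g/mol.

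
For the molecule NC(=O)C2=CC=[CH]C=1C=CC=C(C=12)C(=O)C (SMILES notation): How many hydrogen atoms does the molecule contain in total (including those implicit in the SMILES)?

11

Walk through each heavy atom and fill implicit hydrogens from standard valence (C 4, N 3, O 2, S 2, halogen 1):
  atom 1: N, bond orders sum to 1 (valence 3) → 2 H
  atom 2: C, bond orders sum to 4 (valence 4) → 0 H
  atom 3: O, bond orders sum to 2 (valence 2) → 0 H
  atom 4: C, bond orders sum to 4 (valence 4) → 0 H
  atom 5: C, bond orders sum to 3 (valence 4) → 1 H
  atom 6: C, bond orders sum to 3 (valence 4) → 1 H
  atom 7: C with explicit H count 1
  atom 8: C, bond orders sum to 4 (valence 4) → 0 H
  atom 9: C, bond orders sum to 3 (valence 4) → 1 H
  atom 10: C, bond orders sum to 3 (valence 4) → 1 H
  atom 11: C, bond orders sum to 3 (valence 4) → 1 H
  atom 12: C, bond orders sum to 4 (valence 4) → 0 H
  atom 13: C, bond orders sum to 4 (valence 4) → 0 H
  atom 14: C, bond orders sum to 4 (valence 4) → 0 H
  atom 15: O, bond orders sum to 2 (valence 2) → 0 H
  atom 16: C, bond orders sum to 1 (valence 4) → 3 H
Total hydrogens: 11.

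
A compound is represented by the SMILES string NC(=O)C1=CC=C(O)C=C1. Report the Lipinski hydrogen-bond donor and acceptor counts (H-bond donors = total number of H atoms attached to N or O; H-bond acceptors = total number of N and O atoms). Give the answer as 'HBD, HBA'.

3, 3

Donors: find every N or O and count the H atoms it carries.
  atom 1 (N): bond orders sum to 1 → 2 H
  atom 3 (O): bond orders sum to 2 → 0 H
  atom 8 (O): bond orders sum to 1 → 1 H
Lipinski HBD = 3.
Acceptors: N atoms = 1, O atoms = 2 → HBA = 3.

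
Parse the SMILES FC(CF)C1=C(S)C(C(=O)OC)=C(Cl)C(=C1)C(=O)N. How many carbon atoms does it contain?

Count every carbon token in the SMILES (each C, including those in ring-closure positions and inside branches).
Carbon count: 11.

11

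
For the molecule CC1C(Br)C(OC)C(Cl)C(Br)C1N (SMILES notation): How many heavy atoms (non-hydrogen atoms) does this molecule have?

13

Every atom symbol written in the SMILES (organic subset) is one heavy atom; implicit H are not written.
Heavy atoms by element → Br:2, C:8, Cl:1, N:1, O:1.
Total: 13.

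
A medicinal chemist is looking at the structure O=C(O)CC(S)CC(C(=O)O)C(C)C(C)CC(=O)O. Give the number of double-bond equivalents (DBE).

3

Molecular formula: C12H20O6S.
DoU = (2C + 2 + N − H − X) / 2, where X is the halogen count and O/S are ignored.
    = (2·12 + 2 + 0 − 20 − 0) / 2 = 6 / 2 = 3.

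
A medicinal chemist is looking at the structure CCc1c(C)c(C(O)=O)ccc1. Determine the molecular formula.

C10H12O2

Walk through each heavy atom and fill implicit hydrogens from standard valence (C 4, N 3, O 2, S 2, halogen 1); for lowercase aromatic atoms, an aromatic c carries 1 H when it has two neighbours and 0 H with three, and aromatic n carries 0 H:
  atom 1: C, bond orders sum to 1 (valence 4) → 3 H
  atom 2: C, bond orders sum to 2 (valence 4) → 2 H
  atom 3: aromatic c, 3 neighbours → 0 H
  atom 4: aromatic c, 3 neighbours → 0 H
  atom 5: C, bond orders sum to 1 (valence 4) → 3 H
  atom 6: aromatic c, 3 neighbours → 0 H
  atom 7: C, bond orders sum to 4 (valence 4) → 0 H
  atom 8: O, bond orders sum to 1 (valence 2) → 1 H
  atom 9: O, bond orders sum to 2 (valence 2) → 0 H
  atom 10: aromatic c, 2 neighbours → 1 H
  atom 11: aromatic c, 2 neighbours → 1 H
  atom 12: aromatic c, 2 neighbours → 1 H
Totals → C:10, H:12, O:2.
In Hill order: C10H12O2.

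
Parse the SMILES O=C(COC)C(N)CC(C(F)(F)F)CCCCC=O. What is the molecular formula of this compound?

Walk through each heavy atom and fill implicit hydrogens from standard valence (C 4, N 3, O 2, S 2, halogen 1):
  atom 1: O, bond orders sum to 2 (valence 2) → 0 H
  atom 2: C, bond orders sum to 4 (valence 4) → 0 H
  atom 3: C, bond orders sum to 2 (valence 4) → 2 H
  atom 4: O, bond orders sum to 2 (valence 2) → 0 H
  atom 5: C, bond orders sum to 1 (valence 4) → 3 H
  atom 6: C, bond orders sum to 3 (valence 4) → 1 H
  atom 7: N, bond orders sum to 1 (valence 3) → 2 H
  atom 8: C, bond orders sum to 2 (valence 4) → 2 H
  atom 9: C, bond orders sum to 3 (valence 4) → 1 H
  atom 10: C, bond orders sum to 4 (valence 4) → 0 H
  atom 11: F (halogen, monovalent) → 0 H
  atom 12: F (halogen, monovalent) → 0 H
  atom 13: F (halogen, monovalent) → 0 H
  atom 14: C, bond orders sum to 2 (valence 4) → 2 H
  atom 15: C, bond orders sum to 2 (valence 4) → 2 H
  atom 16: C, bond orders sum to 2 (valence 4) → 2 H
  atom 17: C, bond orders sum to 2 (valence 4) → 2 H
  atom 18: C, bond orders sum to 3 (valence 4) → 1 H
  atom 19: O, bond orders sum to 2 (valence 2) → 0 H
Totals → C:12, H:20, F:3, N:1, O:3.

C12H20F3NO3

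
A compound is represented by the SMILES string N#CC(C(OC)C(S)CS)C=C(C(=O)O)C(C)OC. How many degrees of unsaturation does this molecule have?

4

Molecular formula: C12H19NO4S2.
DoU = (2C + 2 + N − H − X) / 2, where X is the halogen count and O/S are ignored.
    = (2·12 + 2 + 1 − 19 − 0) / 2 = 8 / 2 = 4.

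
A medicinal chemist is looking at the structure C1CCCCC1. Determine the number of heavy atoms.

Every atom symbol written in the SMILES (organic subset) is one heavy atom; implicit H are not written.
Heavy atoms by element → C:6.
Total: 6.

6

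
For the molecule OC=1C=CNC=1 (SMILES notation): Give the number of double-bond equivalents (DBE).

Molecular formula: C4H5NO.
DoU = (2C + 2 + N − H − X) / 2, where X is the halogen count and O/S are ignored.
    = (2·4 + 2 + 1 − 5 − 0) / 2 = 6 / 2 = 3.

3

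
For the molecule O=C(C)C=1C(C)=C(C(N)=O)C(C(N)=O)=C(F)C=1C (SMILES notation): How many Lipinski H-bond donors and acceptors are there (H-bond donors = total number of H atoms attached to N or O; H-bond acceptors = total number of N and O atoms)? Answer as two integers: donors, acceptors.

4, 5

Donors: find every N or O and count the H atoms it carries.
  atom 1 (O): bond orders sum to 2 → 0 H
  atom 9 (N): bond orders sum to 1 → 2 H
  atom 10 (O): bond orders sum to 2 → 0 H
  atom 13 (N): bond orders sum to 1 → 2 H
  atom 14 (O): bond orders sum to 2 → 0 H
Lipinski HBD = 4.
Acceptors: N atoms = 2, O atoms = 3 → HBA = 5.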